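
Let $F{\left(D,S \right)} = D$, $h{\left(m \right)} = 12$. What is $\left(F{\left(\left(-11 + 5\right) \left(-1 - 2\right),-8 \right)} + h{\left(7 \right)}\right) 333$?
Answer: $9990$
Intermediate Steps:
$\left(F{\left(\left(-11 + 5\right) \left(-1 - 2\right),-8 \right)} + h{\left(7 \right)}\right) 333 = \left(\left(-11 + 5\right) \left(-1 - 2\right) + 12\right) 333 = \left(\left(-6\right) \left(-3\right) + 12\right) 333 = \left(18 + 12\right) 333 = 30 \cdot 333 = 9990$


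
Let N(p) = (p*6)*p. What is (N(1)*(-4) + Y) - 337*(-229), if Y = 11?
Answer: 77160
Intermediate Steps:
N(p) = 6*p² (N(p) = (6*p)*p = 6*p²)
(N(1)*(-4) + Y) - 337*(-229) = ((6*1²)*(-4) + 11) - 337*(-229) = ((6*1)*(-4) + 11) + 77173 = (6*(-4) + 11) + 77173 = (-24 + 11) + 77173 = -13 + 77173 = 77160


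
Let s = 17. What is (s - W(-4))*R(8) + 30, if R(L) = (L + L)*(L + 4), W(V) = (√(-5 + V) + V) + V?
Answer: 4830 - 576*I ≈ 4830.0 - 576.0*I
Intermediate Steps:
W(V) = √(-5 + V) + 2*V (W(V) = (V + √(-5 + V)) + V = √(-5 + V) + 2*V)
R(L) = 2*L*(4 + L) (R(L) = (2*L)*(4 + L) = 2*L*(4 + L))
(s - W(-4))*R(8) + 30 = (17 - (√(-5 - 4) + 2*(-4)))*(2*8*(4 + 8)) + 30 = (17 - (√(-9) - 8))*(2*8*12) + 30 = (17 - (3*I - 8))*192 + 30 = (17 - (-8 + 3*I))*192 + 30 = (17 + (8 - 3*I))*192 + 30 = (25 - 3*I)*192 + 30 = (4800 - 576*I) + 30 = 4830 - 576*I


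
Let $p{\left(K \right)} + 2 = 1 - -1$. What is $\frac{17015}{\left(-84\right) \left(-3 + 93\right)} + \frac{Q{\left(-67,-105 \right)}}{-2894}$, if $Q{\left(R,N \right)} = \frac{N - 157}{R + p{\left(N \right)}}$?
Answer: $- \frac{330115519}{146586888} \approx -2.252$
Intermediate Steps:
$p{\left(K \right)} = 0$ ($p{\left(K \right)} = -2 + \left(1 - -1\right) = -2 + \left(1 + 1\right) = -2 + 2 = 0$)
$Q{\left(R,N \right)} = \frac{-157 + N}{R}$ ($Q{\left(R,N \right)} = \frac{N - 157}{R + 0} = \frac{-157 + N}{R}$)
$\frac{17015}{\left(-84\right) \left(-3 + 93\right)} + \frac{Q{\left(-67,-105 \right)}}{-2894} = \frac{17015}{\left(-84\right) \left(-3 + 93\right)} + \frac{\frac{1}{-67} \left(-157 - 105\right)}{-2894} = \frac{17015}{\left(-84\right) 90} + \left(- \frac{1}{67}\right) \left(-262\right) \left(- \frac{1}{2894}\right) = \frac{17015}{-7560} + \frac{262}{67} \left(- \frac{1}{2894}\right) = 17015 \left(- \frac{1}{7560}\right) - \frac{131}{96949} = - \frac{3403}{1512} - \frac{131}{96949} = - \frac{330115519}{146586888}$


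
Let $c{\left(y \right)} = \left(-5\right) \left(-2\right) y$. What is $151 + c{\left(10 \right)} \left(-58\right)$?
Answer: $-5649$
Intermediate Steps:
$c{\left(y \right)} = 10 y$
$151 + c{\left(10 \right)} \left(-58\right) = 151 + 10 \cdot 10 \left(-58\right) = 151 + 100 \left(-58\right) = 151 - 5800 = -5649$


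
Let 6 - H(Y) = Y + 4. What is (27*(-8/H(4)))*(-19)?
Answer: -2052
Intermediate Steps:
H(Y) = 2 - Y (H(Y) = 6 - (Y + 4) = 6 - (4 + Y) = 6 + (-4 - Y) = 2 - Y)
(27*(-8/H(4)))*(-19) = (27*(-8/(2 - 1*4)))*(-19) = (27*(-8/(2 - 4)))*(-19) = (27*(-8/(-2)))*(-19) = (27*(-8*(-½)))*(-19) = (27*4)*(-19) = 108*(-19) = -2052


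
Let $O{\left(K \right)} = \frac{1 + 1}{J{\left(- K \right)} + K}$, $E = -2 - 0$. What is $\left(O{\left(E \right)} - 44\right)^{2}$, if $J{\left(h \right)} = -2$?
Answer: $\frac{7921}{4} \approx 1980.3$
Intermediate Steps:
$E = -2$ ($E = -2 + 0 = -2$)
$O{\left(K \right)} = \frac{2}{-2 + K}$ ($O{\left(K \right)} = \frac{1 + 1}{-2 + K} = \frac{2}{-2 + K}$)
$\left(O{\left(E \right)} - 44\right)^{2} = \left(\frac{2}{-2 - 2} - 44\right)^{2} = \left(\frac{2}{-4} - 44\right)^{2} = \left(2 \left(- \frac{1}{4}\right) - 44\right)^{2} = \left(- \frac{1}{2} - 44\right)^{2} = \left(- \frac{89}{2}\right)^{2} = \frac{7921}{4}$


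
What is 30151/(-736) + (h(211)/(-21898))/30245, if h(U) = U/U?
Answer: -434112138201/10596880160 ≈ -40.966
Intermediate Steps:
h(U) = 1
30151/(-736) + (h(211)/(-21898))/30245 = 30151/(-736) + (1/(-21898))/30245 = 30151*(-1/736) + (1*(-1/21898))*(1/30245) = -30151/736 - 1/21898*1/30245 = -30151/736 - 1/662305010 = -434112138201/10596880160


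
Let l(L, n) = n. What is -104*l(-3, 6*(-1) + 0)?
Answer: 624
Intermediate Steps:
-104*l(-3, 6*(-1) + 0) = -104*(6*(-1) + 0) = -104*(-6 + 0) = -104*(-6) = 624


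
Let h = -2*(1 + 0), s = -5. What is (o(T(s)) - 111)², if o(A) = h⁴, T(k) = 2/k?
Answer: 9025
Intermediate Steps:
h = -2 (h = -2*1 = -2)
o(A) = 16 (o(A) = (-2)⁴ = 16)
(o(T(s)) - 111)² = (16 - 111)² = (-95)² = 9025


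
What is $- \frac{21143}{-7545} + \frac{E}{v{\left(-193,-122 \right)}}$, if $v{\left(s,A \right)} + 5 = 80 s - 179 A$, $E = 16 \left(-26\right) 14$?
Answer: $\frac{30408373}{16078395} \approx 1.8913$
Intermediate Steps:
$E = -5824$ ($E = \left(-416\right) 14 = -5824$)
$v{\left(s,A \right)} = -5 - 179 A + 80 s$ ($v{\left(s,A \right)} = -5 - \left(- 80 s + 179 A\right) = -5 - 179 A + 80 s$)
$- \frac{21143}{-7545} + \frac{E}{v{\left(-193,-122 \right)}} = - \frac{21143}{-7545} - \frac{5824}{-5 - -21838 + 80 \left(-193\right)} = \left(-21143\right) \left(- \frac{1}{7545}\right) - \frac{5824}{-5 + 21838 - 15440} = \frac{21143}{7545} - \frac{5824}{6393} = \frac{30408373}{16078395}$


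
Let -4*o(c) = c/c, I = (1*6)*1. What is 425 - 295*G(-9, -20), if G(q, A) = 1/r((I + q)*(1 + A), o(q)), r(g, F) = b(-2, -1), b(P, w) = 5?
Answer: 366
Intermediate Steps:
I = 6 (I = 6*1 = 6)
o(c) = -¼ (o(c) = -c/(4*c) = -¼*1 = -¼)
r(g, F) = 5
G(q, A) = ⅕ (G(q, A) = 1/5 = ⅕)
425 - 295*G(-9, -20) = 425 - 295*⅕ = 425 - 59 = 366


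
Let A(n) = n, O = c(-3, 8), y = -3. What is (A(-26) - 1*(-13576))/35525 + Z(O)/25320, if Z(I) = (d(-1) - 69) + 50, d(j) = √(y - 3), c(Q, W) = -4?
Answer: 13696441/35979720 + I*√6/25320 ≈ 0.38067 + 9.6741e-5*I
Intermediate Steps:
O = -4
d(j) = I*√6 (d(j) = √(-3 - 3) = √(-6) = I*√6)
Z(I) = -19 + I*√6 (Z(I) = (I*√6 - 69) + 50 = (-69 + I*√6) + 50 = -19 + I*√6)
(A(-26) - 1*(-13576))/35525 + Z(O)/25320 = (-26 - 1*(-13576))/35525 + (-19 + I*√6)/25320 = (-26 + 13576)*(1/35525) + (-19 + I*√6)*(1/25320) = 13550*(1/35525) + (-19/25320 + I*√6/25320) = 542/1421 + (-19/25320 + I*√6/25320) = 13696441/35979720 + I*√6/25320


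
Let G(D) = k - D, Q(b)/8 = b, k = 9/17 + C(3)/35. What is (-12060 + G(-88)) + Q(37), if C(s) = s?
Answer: -6946854/595 ≈ -11675.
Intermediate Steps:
k = 366/595 (k = 9/17 + 3/35 = 366/595 ≈ 0.61513)
Q(b) = 8*b
G(D) = 366/595 - D
(-12060 + G(-88)) + Q(37) = (-12060 + (366/595 - 1*(-88))) + 8*37 = (-12060 + (366/595 + 88)) + 296 = (-12060 + 52726/595) + 296 = -7122974/595 + 296 = -6946854/595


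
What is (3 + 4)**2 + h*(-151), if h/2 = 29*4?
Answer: -34983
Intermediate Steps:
h = 232 (h = 2*(29*4) = 2*116 = 232)
(3 + 4)**2 + h*(-151) = (3 + 4)**2 + 232*(-151) = 7**2 - 35032 = 49 - 35032 = -34983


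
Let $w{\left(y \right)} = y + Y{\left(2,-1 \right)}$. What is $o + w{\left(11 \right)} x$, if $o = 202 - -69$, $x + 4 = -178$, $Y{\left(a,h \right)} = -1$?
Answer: $-1549$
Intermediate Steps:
$w{\left(y \right)} = -1 + y$ ($w{\left(y \right)} = y - 1 = -1 + y$)
$x = -182$ ($x = -4 - 178 = -182$)
$o = 271$ ($o = 202 + 69 = 271$)
$o + w{\left(11 \right)} x = 271 + \left(-1 + 11\right) \left(-182\right) = 271 + 10 \left(-182\right) = 271 - 1820 = -1549$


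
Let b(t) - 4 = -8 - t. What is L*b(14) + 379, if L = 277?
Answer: -4607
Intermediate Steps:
b(t) = -4 - t (b(t) = 4 + (-8 - t) = -4 - t)
L*b(14) + 379 = 277*(-4 - 1*14) + 379 = 277*(-4 - 14) + 379 = 277*(-18) + 379 = -4986 + 379 = -4607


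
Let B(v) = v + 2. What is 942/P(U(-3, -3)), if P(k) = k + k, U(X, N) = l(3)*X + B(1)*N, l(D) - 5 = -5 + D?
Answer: -157/6 ≈ -26.167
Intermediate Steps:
l(D) = D (l(D) = 5 + (-5 + D) = D)
B(v) = 2 + v
U(X, N) = 3*N + 3*X (U(X, N) = 3*X + (2 + 1)*N = 3*X + 3*N = 3*N + 3*X)
P(k) = 2*k
942/P(U(-3, -3)) = 942/((2*(3*(-3) + 3*(-3)))) = 942/((2*(-9 - 9))) = 942/((2*(-18))) = 942/(-36) = 942*(-1/36) = -157/6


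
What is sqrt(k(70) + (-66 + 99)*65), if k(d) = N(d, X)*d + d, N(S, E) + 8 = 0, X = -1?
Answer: sqrt(1655) ≈ 40.682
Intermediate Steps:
N(S, E) = -8 (N(S, E) = -8 + 0 = -8)
k(d) = -7*d (k(d) = -8*d + d = -7*d)
sqrt(k(70) + (-66 + 99)*65) = sqrt(-7*70 + (-66 + 99)*65) = sqrt(-490 + 33*65) = sqrt(-490 + 2145) = sqrt(1655)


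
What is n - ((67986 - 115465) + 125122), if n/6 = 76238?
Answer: 379785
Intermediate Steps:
n = 457428 (n = 6*76238 = 457428)
n - ((67986 - 115465) + 125122) = 457428 - ((67986 - 115465) + 125122) = 457428 - (-47479 + 125122) = 457428 - 1*77643 = 457428 - 77643 = 379785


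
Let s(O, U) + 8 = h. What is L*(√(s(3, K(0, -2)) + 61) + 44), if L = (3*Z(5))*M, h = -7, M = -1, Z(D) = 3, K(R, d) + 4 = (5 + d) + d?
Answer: -396 - 9*√46 ≈ -457.04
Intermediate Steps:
K(R, d) = 1 + 2*d (K(R, d) = -4 + ((5 + d) + d) = -4 + (5 + 2*d) = 1 + 2*d)
s(O, U) = -15 (s(O, U) = -8 - 7 = -15)
L = -9 (L = (3*3)*(-1) = 9*(-1) = -9)
L*(√(s(3, K(0, -2)) + 61) + 44) = -9*(√(-15 + 61) + 44) = -9*(√46 + 44) = -9*(44 + √46) = -396 - 9*√46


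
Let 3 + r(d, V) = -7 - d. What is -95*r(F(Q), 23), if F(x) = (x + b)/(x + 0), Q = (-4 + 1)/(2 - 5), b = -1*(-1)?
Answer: 1140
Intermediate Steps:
b = 1
Q = 1 (Q = -3/(-3) = -3*(-1/3) = 1)
F(x) = (1 + x)/x (F(x) = (x + 1)/(x + 0) = (1 + x)/x)
r(d, V) = -10 - d (r(d, V) = -3 + (-7 - d) = -10 - d)
-95*r(F(Q), 23) = -95*(-10 - (1 + 1)/1) = -95*(-10 - 2) = -95*(-12) = 1140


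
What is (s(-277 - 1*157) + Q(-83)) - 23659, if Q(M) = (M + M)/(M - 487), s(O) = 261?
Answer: -6668347/285 ≈ -23398.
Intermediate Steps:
Q(M) = 2*M/(-487 + M) (Q(M) = (2*M)/(-487 + M) = 2*M/(-487 + M))
(s(-277 - 1*157) + Q(-83)) - 23659 = (261 + 2*(-83)/(-487 - 83)) - 23659 = (261 + 2*(-83)/(-570)) - 23659 = (261 + 2*(-83)*(-1/570)) - 23659 = (261 + 83/285) - 23659 = 74468/285 - 23659 = -6668347/285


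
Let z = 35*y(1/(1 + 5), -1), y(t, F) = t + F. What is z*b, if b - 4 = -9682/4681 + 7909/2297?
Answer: -10113513025/64513542 ≈ -156.77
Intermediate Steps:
b = 57791503/10752257 (b = 4 + (-9682/4681 + 7909/2297) = 4 + 14782475/10752257 = 57791503/10752257 ≈ 5.3748)
y(t, F) = F + t
z = -175/6 (z = 35*(-1 + 1/(1 + 5)) = 35*(-1 + 1/6) = 35*(-1 + ⅙) = 35*(-⅚) = -175/6 ≈ -29.167)
z*b = -175/6*57791503/10752257 = -10113513025/64513542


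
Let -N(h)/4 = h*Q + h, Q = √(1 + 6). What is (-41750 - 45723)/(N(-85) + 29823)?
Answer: -376921157/129856767 + 29740820*√7/908997369 ≈ -2.8160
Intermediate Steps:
Q = √7 ≈ 2.6458
N(h) = -4*h - 4*h*√7 (N(h) = -4*(h*√7 + h) = -4*(h + h*√7) = -4*h - 4*h*√7)
(-41750 - 45723)/(N(-85) + 29823) = (-41750 - 45723)/(-4*(-85)*(1 + √7) + 29823) = -87473/((340 + 340*√7) + 29823) = -87473/(30163 + 340*√7)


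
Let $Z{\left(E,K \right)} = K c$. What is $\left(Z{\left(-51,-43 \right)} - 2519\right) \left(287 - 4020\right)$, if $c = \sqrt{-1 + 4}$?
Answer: $9403427 + 160519 \sqrt{3} \approx 9.6815 \cdot 10^{6}$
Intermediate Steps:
$c = \sqrt{3} \approx 1.732$
$Z{\left(E,K \right)} = K \sqrt{3}$
$\left(Z{\left(-51,-43 \right)} - 2519\right) \left(287 - 4020\right) = \left(- 43 \sqrt{3} - 2519\right) \left(287 - 4020\right) = \left(-2519 - 43 \sqrt{3}\right) \left(-3733\right) = 9403427 + 160519 \sqrt{3}$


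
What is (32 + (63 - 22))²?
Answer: 5329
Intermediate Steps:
(32 + (63 - 22))² = (32 + 41)² = 73² = 5329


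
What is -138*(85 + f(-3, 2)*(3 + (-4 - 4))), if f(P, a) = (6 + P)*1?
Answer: -9660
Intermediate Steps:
f(P, a) = 6 + P
-138*(85 + f(-3, 2)*(3 + (-4 - 4))) = -138*(85 + (6 - 3)*(3 + (-4 - 4))) = -138*(85 + 3*(3 - 8)) = -138*(85 + 3*(-5)) = -138*(85 - 15) = -138*70 = -9660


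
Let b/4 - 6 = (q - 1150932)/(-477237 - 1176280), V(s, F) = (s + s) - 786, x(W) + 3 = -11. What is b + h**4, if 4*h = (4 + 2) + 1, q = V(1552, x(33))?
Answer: 15305483501/423300352 ≈ 36.157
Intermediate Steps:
x(W) = -14 (x(W) = -3 - 11 = -14)
V(s, F) = -786 + 2*s (V(s, F) = 2*s - 786 = -786 + 2*s)
q = 2318 (q = -786 + 2*1552 = -786 + 3104 = 2318)
h = 7/4 (h = ((4 + 2) + 1)/4 = (6 + 1)/4 = (1/4)*7 = 7/4 ≈ 1.7500)
b = 44278864/1653517 (b = 24 + 4*((2318 - 1150932)/(-477237 - 1176280)) = 24 + 4*(-1148614/(-1653517)) = 24 + 4*(-1148614*(-1/1653517)) = 24 + 4*(1148614/1653517) = 24 + 4594456/1653517 = 44278864/1653517 ≈ 26.779)
b + h**4 = 44278864/1653517 + (7/4)**4 = 44278864/1653517 + 2401/256 = 15305483501/423300352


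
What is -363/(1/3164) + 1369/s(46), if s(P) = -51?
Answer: -58576501/51 ≈ -1.1486e+6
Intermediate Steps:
-363/(1/3164) + 1369/s(46) = -363/(1/3164) + 1369/(-51) = -363/1/3164 + 1369*(-1/51) = -363*3164 - 1369/51 = -1148532 - 1369/51 = -58576501/51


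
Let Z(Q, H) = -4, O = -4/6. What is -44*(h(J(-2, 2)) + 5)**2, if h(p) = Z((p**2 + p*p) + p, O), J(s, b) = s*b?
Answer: -44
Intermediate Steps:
O = -2/3 (O = -4*1/6 = -2/3 ≈ -0.66667)
J(s, b) = b*s
h(p) = -4
-44*(h(J(-2, 2)) + 5)**2 = -44*(-4 + 5)**2 = -44*1**2 = -44*1 = -44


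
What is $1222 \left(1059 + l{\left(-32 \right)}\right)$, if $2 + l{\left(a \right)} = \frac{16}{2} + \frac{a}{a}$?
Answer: $1302652$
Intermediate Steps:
$l{\left(a \right)} = 7$ ($l{\left(a \right)} = -2 + \left(\frac{16}{2} + \frac{a}{a}\right) = -2 + \left(16 \cdot \frac{1}{2} + 1\right) = -2 + \left(8 + 1\right) = -2 + 9 = 7$)
$1222 \left(1059 + l{\left(-32 \right)}\right) = 1222 \left(1059 + 7\right) = 1222 \cdot 1066 = 1302652$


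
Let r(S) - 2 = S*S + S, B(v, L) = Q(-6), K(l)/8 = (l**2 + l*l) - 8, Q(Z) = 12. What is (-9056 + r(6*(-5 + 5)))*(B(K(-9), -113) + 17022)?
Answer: -154225836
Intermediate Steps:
K(l) = -64 + 16*l**2 (K(l) = 8*((l**2 + l*l) - 8) = 8*((l**2 + l**2) - 8) = 8*(2*l**2 - 8) = 8*(-8 + 2*l**2) = -64 + 16*l**2)
B(v, L) = 12
r(S) = 2 + S + S**2 (r(S) = 2 + (S*S + S) = 2 + (S**2 + S) = 2 + (S + S**2) = 2 + S + S**2)
(-9056 + r(6*(-5 + 5)))*(B(K(-9), -113) + 17022) = (-9056 + (2 + 6*(-5 + 5) + (6*(-5 + 5))**2))*(12 + 17022) = (-9056 + (2 + 6*0 + (6*0)**2))*17034 = (-9056 + (2 + 0 + 0**2))*17034 = (-9056 + (2 + 0 + 0))*17034 = (-9056 + 2)*17034 = -9054*17034 = -154225836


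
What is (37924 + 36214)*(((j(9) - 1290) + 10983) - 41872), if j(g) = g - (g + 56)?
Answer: -2389838430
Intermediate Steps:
j(g) = -56 (j(g) = g - (56 + g) = g + (-56 - g) = -56)
(37924 + 36214)*(((j(9) - 1290) + 10983) - 41872) = (37924 + 36214)*(((-56 - 1290) + 10983) - 41872) = 74138*((-1346 + 10983) - 41872) = 74138*(9637 - 41872) = 74138*(-32235) = -2389838430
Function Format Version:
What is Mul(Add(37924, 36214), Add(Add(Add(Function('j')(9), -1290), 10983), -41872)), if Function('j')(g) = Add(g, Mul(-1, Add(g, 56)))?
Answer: -2389838430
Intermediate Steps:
Function('j')(g) = -56 (Function('j')(g) = Add(g, Mul(-1, Add(56, g))) = Add(g, Add(-56, Mul(-1, g))) = -56)
Mul(Add(37924, 36214), Add(Add(Add(Function('j')(9), -1290), 10983), -41872)) = Mul(Add(37924, 36214), Add(Add(Add(-56, -1290), 10983), -41872)) = Mul(74138, Add(Add(-1346, 10983), -41872)) = Mul(74138, Add(9637, -41872)) = Mul(74138, -32235) = -2389838430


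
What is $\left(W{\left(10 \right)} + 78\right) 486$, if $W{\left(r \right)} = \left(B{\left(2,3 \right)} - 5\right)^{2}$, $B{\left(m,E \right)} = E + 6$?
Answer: $45684$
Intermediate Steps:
$B{\left(m,E \right)} = 6 + E$
$W{\left(r \right)} = 16$ ($W{\left(r \right)} = \left(\left(6 + 3\right) - 5\right)^{2} = \left(9 - 5\right)^{2} = 4^{2} = 16$)
$\left(W{\left(10 \right)} + 78\right) 486 = \left(16 + 78\right) 486 = 94 \cdot 486 = 45684$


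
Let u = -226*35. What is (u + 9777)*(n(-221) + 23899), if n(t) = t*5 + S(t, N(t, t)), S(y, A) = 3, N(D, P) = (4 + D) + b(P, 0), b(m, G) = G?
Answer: 42561999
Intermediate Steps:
N(D, P) = 4 + D (N(D, P) = (4 + D) + 0 = 4 + D)
n(t) = 3 + 5*t (n(t) = t*5 + 3 = 5*t + 3 = 3 + 5*t)
u = -7910
(u + 9777)*(n(-221) + 23899) = (-7910 + 9777)*((3 + 5*(-221)) + 23899) = 1867*((3 - 1105) + 23899) = 1867*(-1102 + 23899) = 1867*22797 = 42561999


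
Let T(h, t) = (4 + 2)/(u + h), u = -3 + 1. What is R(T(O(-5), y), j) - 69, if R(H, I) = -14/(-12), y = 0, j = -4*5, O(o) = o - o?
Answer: -407/6 ≈ -67.833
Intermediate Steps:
O(o) = 0
j = -20
u = -2
T(h, t) = 6/(-2 + h) (T(h, t) = (4 + 2)/(-2 + h) = 6/(-2 + h))
R(H, I) = 7/6 (R(H, I) = -14*(-1/12) = 7/6)
R(T(O(-5), y), j) - 69 = 7/6 - 69 = -407/6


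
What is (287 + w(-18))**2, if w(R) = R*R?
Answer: 373321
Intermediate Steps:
w(R) = R**2
(287 + w(-18))**2 = (287 + (-18)**2)**2 = (287 + 324)**2 = 611**2 = 373321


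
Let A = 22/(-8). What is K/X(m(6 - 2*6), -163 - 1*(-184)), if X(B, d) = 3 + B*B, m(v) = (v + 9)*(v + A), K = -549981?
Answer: -2933232/3691 ≈ -794.70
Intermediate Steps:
A = -11/4 (A = 22*(-1/8) = -11/4 ≈ -2.7500)
m(v) = (9 + v)*(-11/4 + v) (m(v) = (v + 9)*(v - 11/4) = (9 + v)*(-11/4 + v))
X(B, d) = 3 + B**2
K/X(m(6 - 2*6), -163 - 1*(-184)) = -549981/(3 + (-99/4 + (6 - 2*6)**2 + 25*(6 - 2*6)/4)**2) = -549981/(3 + (-99/4 + (6 - 12)**2 + 25*(6 - 12)/4)**2) = -549981/(3 + (-99/4 + (-6)**2 + (25/4)*(-6))**2) = -549981/(3 + (-99/4 + 36 - 75/2)**2) = -549981/(3 + (-105/4)**2) = -549981/(3 + 11025/16) = -549981/11073/16 = -549981*16/11073 = -2933232/3691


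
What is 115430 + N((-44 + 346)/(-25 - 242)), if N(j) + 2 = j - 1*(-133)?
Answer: 30854485/267 ≈ 1.1556e+5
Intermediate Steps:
N(j) = 131 + j (N(j) = -2 + (j - 1*(-133)) = -2 + (j + 133) = -2 + (133 + j) = 131 + j)
115430 + N((-44 + 346)/(-25 - 242)) = 115430 + (131 + (-44 + 346)/(-25 - 242)) = 115430 + (131 + 302/(-267)) = 115430 + (131 + 302*(-1/267)) = 115430 + (131 - 302/267) = 115430 + 34675/267 = 30854485/267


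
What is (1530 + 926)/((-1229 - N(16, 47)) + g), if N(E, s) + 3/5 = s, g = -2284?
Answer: -12280/17797 ≈ -0.69000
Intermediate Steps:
N(E, s) = -3/5 + s
(1530 + 926)/((-1229 - N(16, 47)) + g) = (1530 + 926)/((-1229 - (-3/5 + 47)) - 2284) = 2456/((-1229 - 1*232/5) - 2284) = 2456/((-1229 - 232/5) - 2284) = 2456/(-6377/5 - 2284) = 2456/(-17797/5) = 2456*(-5/17797) = -12280/17797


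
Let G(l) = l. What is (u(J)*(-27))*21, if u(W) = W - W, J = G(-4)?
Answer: 0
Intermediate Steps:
J = -4
u(W) = 0
(u(J)*(-27))*21 = (0*(-27))*21 = 0*21 = 0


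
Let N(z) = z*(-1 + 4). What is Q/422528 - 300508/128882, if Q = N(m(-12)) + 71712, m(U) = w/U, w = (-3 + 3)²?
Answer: -141503195/65452228 ≈ -2.1619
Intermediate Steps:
w = 0 (w = 0² = 0)
m(U) = 0 (m(U) = 0/U = 0)
N(z) = 3*z (N(z) = z*3 = 3*z)
Q = 71712 (Q = 3*0 + 71712 = 0 + 71712 = 71712)
Q/422528 - 300508/128882 = 71712/422528 - 300508/128882 = 71712*(1/422528) - 300508*1/128882 = 2241/13204 - 11558/4957 = -141503195/65452228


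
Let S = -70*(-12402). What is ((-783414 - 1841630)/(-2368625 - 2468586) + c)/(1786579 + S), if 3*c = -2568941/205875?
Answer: -10805216863051/7931191877821396125 ≈ -1.3624e-6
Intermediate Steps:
c = -2568941/617625 (c = (-2568941/205875)/3 = (-2568941*1/205875)/3 = (⅓)*(-2568941/205875) = -2568941/617625 ≈ -4.1594)
S = 868140
((-783414 - 1841630)/(-2368625 - 2468586) + c)/(1786579 + S) = ((-783414 - 1841630)/(-2368625 - 2468586) - 2568941/617625)/(1786579 + 868140) = (-2625044/(-4837211) - 2568941/617625)/2654719 = (-2625044*(-1/4837211) - 2568941/617625)*(1/2654719) = (2625044/4837211 - 2568941/617625)*(1/2654719) = -10805216863051/2987582443875*1/2654719 = -10805216863051/7931191877821396125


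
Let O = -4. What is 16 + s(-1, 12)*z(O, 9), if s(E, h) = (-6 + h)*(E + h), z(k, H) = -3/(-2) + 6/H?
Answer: 159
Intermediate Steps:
z(k, H) = 3/2 + 6/H (z(k, H) = -3*(-½) + 6/H = 3/2 + 6/H)
16 + s(-1, 12)*z(O, 9) = 16 + (12² - 6*(-1) - 6*12 - 1*12)*(3/2 + 6/9) = 16 + (144 + 6 - 72 - 12)*(3/2 + 6*(⅑)) = 16 + 66*(3/2 + ⅔) = 16 + 66*(13/6) = 16 + 143 = 159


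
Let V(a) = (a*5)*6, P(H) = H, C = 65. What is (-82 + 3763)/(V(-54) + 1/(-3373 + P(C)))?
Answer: -12176748/5358961 ≈ -2.2722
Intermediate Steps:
V(a) = 30*a (V(a) = (5*a)*6 = 30*a)
(-82 + 3763)/(V(-54) + 1/(-3373 + P(C))) = (-82 + 3763)/(30*(-54) + 1/(-3373 + 65)) = 3681/(-1620 + 1/(-3308)) = 3681/(-1620 - 1/3308) = 3681/(-5358961/3308) = 3681*(-3308/5358961) = -12176748/5358961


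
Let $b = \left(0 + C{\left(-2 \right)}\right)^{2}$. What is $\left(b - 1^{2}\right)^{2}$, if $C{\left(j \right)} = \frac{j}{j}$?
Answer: $0$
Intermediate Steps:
$C{\left(j \right)} = 1$
$b = 1$ ($b = \left(0 + 1\right)^{2} = 1^{2} = 1$)
$\left(b - 1^{2}\right)^{2} = \left(1 - 1^{2}\right)^{2} = \left(1 - 1\right)^{2} = 0^{2} = 0$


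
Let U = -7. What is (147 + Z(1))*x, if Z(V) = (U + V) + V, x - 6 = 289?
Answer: 41890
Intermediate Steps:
x = 295 (x = 6 + 289 = 295)
Z(V) = -7 + 2*V (Z(V) = (-7 + V) + V = -7 + 2*V)
(147 + Z(1))*x = (147 + (-7 + 2*1))*295 = (147 + (-7 + 2))*295 = (147 - 5)*295 = 142*295 = 41890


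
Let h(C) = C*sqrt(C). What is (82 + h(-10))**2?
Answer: 5724 - 1640*I*sqrt(10) ≈ 5724.0 - 5186.1*I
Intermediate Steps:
h(C) = C**(3/2)
(82 + h(-10))**2 = (82 + (-10)**(3/2))**2 = (82 - 10*I*sqrt(10))**2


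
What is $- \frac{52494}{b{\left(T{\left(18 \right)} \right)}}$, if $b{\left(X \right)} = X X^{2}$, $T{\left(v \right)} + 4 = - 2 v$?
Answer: $\frac{26247}{32000} \approx 0.82022$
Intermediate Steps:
$T{\left(v \right)} = -4 - 2 v$
$b{\left(X \right)} = X^{3}$
$- \frac{52494}{b{\left(T{\left(18 \right)} \right)}} = - \frac{52494}{\left(-4 - 36\right)^{3}} = - \frac{52494}{\left(-40\right)^{3}} = - \frac{52494}{-64000} = \left(-52494\right) \left(- \frac{1}{64000}\right) = \frac{26247}{32000}$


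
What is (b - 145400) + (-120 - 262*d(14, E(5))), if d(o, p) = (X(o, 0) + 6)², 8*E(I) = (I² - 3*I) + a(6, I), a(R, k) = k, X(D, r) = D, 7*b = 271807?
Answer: -1480433/7 ≈ -2.1149e+5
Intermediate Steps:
b = 271807/7 (b = (⅐)*271807 = 271807/7 ≈ 38830.)
E(I) = -I/4 + I²/8 (E(I) = ((I² - 3*I) + I)/8 = (I² - 2*I)/8 = -I/4 + I²/8)
d(o, p) = (6 + o)² (d(o, p) = (o + 6)² = (6 + o)²)
(b - 145400) + (-120 - 262*d(14, E(5))) = (271807/7 - 145400) + (-120 - 262*(6 + 14)²) = -745993/7 + (-120 - 262*20²) = -745993/7 + (-120 - 262*400) = -745993/7 + (-120 - 104800) = -745993/7 - 104920 = -1480433/7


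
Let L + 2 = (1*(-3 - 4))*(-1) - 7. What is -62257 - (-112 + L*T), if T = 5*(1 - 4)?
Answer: -62175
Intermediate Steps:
L = -2 (L = -2 + ((1*(-3 - 4))*(-1) - 7) = -2 + ((1*(-7))*(-1) - 7) = -2 + (-7*(-1) - 7) = -2 + (7 - 7) = -2 + 0 = -2)
T = -15 (T = 5*(-3) = -15)
-62257 - (-112 + L*T) = -62257 - (-112 - 2*(-15)) = -62257 - (-112 + 30) = -62257 - 1*(-82) = -62257 + 82 = -62175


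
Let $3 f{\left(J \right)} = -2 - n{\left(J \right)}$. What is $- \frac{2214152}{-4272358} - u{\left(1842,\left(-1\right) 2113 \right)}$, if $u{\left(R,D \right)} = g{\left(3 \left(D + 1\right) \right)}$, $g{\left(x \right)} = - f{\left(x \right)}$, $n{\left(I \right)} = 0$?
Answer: $- \frac{951130}{6408537} \approx -0.14842$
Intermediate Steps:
$f{\left(J \right)} = - \frac{2}{3}$ ($f{\left(J \right)} = \frac{-2 - 0}{3} = \frac{-2 + 0}{3} = \frac{1}{3} \left(-2\right) = - \frac{2}{3}$)
$g{\left(x \right)} = \frac{2}{3}$ ($g{\left(x \right)} = \left(-1\right) \left(- \frac{2}{3}\right) = \frac{2}{3}$)
$u{\left(R,D \right)} = \frac{2}{3}$
$- \frac{2214152}{-4272358} - u{\left(1842,\left(-1\right) 2113 \right)} = - \frac{2214152}{-4272358} - \frac{2}{3} = \left(-2214152\right) \left(- \frac{1}{4272358}\right) - \frac{2}{3} = \frac{1107076}{2136179} - \frac{2}{3} = - \frac{951130}{6408537}$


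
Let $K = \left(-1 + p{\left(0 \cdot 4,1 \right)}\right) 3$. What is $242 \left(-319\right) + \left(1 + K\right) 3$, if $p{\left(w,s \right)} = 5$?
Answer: $-77159$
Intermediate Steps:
$K = 12$ ($K = \left(-1 + 5\right) 3 = 4 \cdot 3 = 12$)
$242 \left(-319\right) + \left(1 + K\right) 3 = 242 \left(-319\right) + \left(1 + 12\right) 3 = -77198 + 13 \cdot 3 = -77198 + 39 = -77159$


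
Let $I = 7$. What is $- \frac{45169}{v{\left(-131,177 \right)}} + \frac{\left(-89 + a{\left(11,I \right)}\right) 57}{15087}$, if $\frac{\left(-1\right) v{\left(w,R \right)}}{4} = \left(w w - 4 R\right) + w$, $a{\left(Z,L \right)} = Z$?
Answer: $\frac{130398085}{328333352} \approx 0.39715$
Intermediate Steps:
$v{\left(w,R \right)} = - 4 w - 4 w^{2} + 16 R$ ($v{\left(w,R \right)} = - 4 \left(\left(w w - 4 R\right) + w\right) = - 4 \left(\left(w^{2} - 4 R\right) + w\right) = - 4 \left(w + w^{2} - 4 R\right) = - 4 w - 4 w^{2} + 16 R$)
$- \frac{45169}{v{\left(-131,177 \right)}} + \frac{\left(-89 + a{\left(11,I \right)}\right) 57}{15087} = - \frac{45169}{\left(-4\right) \left(-131\right) - 4 \left(-131\right)^{2} + 16 \cdot 177} + \frac{\left(-89 + 11\right) 57}{15087} = - \frac{45169}{524 - 68644 + 2832} + \left(-78\right) 57 \cdot \frac{1}{15087} = - \frac{45169}{524 - 68644 + 2832} - \frac{1482}{5029} = - \frac{45169}{-65288} - \frac{1482}{5029} = \left(-45169\right) \left(- \frac{1}{65288}\right) - \frac{1482}{5029} = \frac{45169}{65288} - \frac{1482}{5029} = \frac{130398085}{328333352}$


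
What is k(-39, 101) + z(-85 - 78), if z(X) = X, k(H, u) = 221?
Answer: 58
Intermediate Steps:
k(-39, 101) + z(-85 - 78) = 221 + (-85 - 78) = 221 - 163 = 58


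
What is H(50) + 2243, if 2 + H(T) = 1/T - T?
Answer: 109551/50 ≈ 2191.0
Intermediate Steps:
H(T) = -2 + 1/T - T (H(T) = -2 + (1/T - T) = -2 + 1/T - T)
H(50) + 2243 = (-2 + 1/50 - 1*50) + 2243 = (-2 + 1/50 - 50) + 2243 = -2599/50 + 2243 = 109551/50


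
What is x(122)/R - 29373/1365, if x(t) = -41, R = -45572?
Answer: -446176797/20735260 ≈ -21.518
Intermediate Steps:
x(122)/R - 29373/1365 = -41/(-45572) - 29373/1365 = -41*(-1/45572) - 29373*1/1365 = 41/45572 - 9791/455 = -446176797/20735260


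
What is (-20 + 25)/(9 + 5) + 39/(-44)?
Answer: -163/308 ≈ -0.52922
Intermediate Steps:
(-20 + 25)/(9 + 5) + 39/(-44) = 5/14 - 1/44*39 = 5*(1/14) - 39/44 = 5/14 - 39/44 = -163/308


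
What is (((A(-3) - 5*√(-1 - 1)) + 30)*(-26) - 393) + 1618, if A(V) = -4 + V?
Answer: 627 + 130*I*√2 ≈ 627.0 + 183.85*I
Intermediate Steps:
(((A(-3) - 5*√(-1 - 1)) + 30)*(-26) - 393) + 1618 = ((((-4 - 3) - 5*√(-1 - 1)) + 30)*(-26) - 393) + 1618 = (((-7 - 5*I*√2) + 30)*(-26) - 393) + 1618 = ((23 - 5*I*√2)*(-26) - 393) + 1618 = ((-598 + 130*I*√2) - 393) + 1618 = (-991 + 130*I*√2) + 1618 = 627 + 130*I*√2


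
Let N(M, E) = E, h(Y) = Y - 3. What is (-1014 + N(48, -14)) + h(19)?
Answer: -1012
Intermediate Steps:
h(Y) = -3 + Y
(-1014 + N(48, -14)) + h(19) = (-1014 - 14) + (-3 + 19) = -1028 + 16 = -1012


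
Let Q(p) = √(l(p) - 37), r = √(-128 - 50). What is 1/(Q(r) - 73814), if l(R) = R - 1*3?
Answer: -1/(73814 - √(-40 + I*√178)) ≈ -1.3548e-5 - 1.1764e-9*I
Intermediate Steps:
r = I*√178 (r = √(-178) = I*√178 ≈ 13.342*I)
l(R) = -3 + R (l(R) = R - 3 = -3 + R)
Q(p) = √(-40 + p) (Q(p) = √((-3 + p) - 37) = √(-40 + p))
1/(Q(r) - 73814) = 1/(√(-40 + I*√178) - 73814) = 1/(-73814 + √(-40 + I*√178))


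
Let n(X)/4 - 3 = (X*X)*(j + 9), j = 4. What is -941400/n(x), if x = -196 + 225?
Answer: -117675/5468 ≈ -21.521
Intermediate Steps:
x = 29
n(X) = 12 + 52*X² (n(X) = 12 + 4*((X*X)*(4 + 9)) = 12 + 4*(X²*13) = 12 + 4*(13*X²) = 12 + 52*X²)
-941400/n(x) = -941400/(12 + 52*29²) = -941400/(12 + 52*841) = -941400/(12 + 43732) = -941400/43744 = -941400*1/43744 = -117675/5468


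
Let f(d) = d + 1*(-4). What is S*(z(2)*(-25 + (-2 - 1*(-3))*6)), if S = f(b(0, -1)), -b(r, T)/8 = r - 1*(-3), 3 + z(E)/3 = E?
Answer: -1596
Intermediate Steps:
z(E) = -9 + 3*E
b(r, T) = -24 - 8*r (b(r, T) = -8*(r - 1*(-3)) = -8*(r + 3) = -8*(3 + r) = -24 - 8*r)
f(d) = -4 + d (f(d) = d - 4 = -4 + d)
S = -28 (S = -4 + (-24 - 8*0) = -4 + (-24 + 0) = -4 - 24 = -28)
S*(z(2)*(-25 + (-2 - 1*(-3))*6)) = -28*(-9 + 3*2)*(-25 + (-2 - 1*(-3))*6) = -28*(-9 + 6)*(-25 + (-2 + 3)*6) = -(-84)*(-25 + 1*6) = -(-84)*(-25 + 6) = -(-84)*(-19) = -28*57 = -1596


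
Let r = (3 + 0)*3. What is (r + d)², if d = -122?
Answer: 12769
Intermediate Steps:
r = 9 (r = 3*3 = 9)
(r + d)² = (9 - 122)² = (-113)² = 12769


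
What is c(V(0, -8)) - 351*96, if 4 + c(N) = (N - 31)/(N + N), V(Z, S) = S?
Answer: -539161/16 ≈ -33698.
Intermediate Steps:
c(N) = -4 + (-31 + N)/(2*N) (c(N) = -4 + (N - 31)/(N + N) = -4 + (-31 + N)/((2*N)) = -4 + (-31 + N)*(1/(2*N)) = -4 + (-31 + N)/(2*N))
c(V(0, -8)) - 351*96 = (½)*(-31 - 7*(-8))/(-8) - 351*96 = (½)*(-⅛)*(-31 + 56) - 1*33696 = (½)*(-⅛)*25 - 33696 = -25/16 - 33696 = -539161/16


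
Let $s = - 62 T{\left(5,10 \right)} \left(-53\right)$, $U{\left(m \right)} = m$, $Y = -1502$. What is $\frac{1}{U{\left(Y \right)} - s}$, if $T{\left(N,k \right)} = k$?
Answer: $- \frac{1}{34362} \approx -2.9102 \cdot 10^{-5}$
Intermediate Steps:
$s = 32860$ ($s = \left(-62\right) 10 \left(-53\right) = \left(-620\right) \left(-53\right) = 32860$)
$\frac{1}{U{\left(Y \right)} - s} = \frac{1}{-1502 - 32860} = \frac{1}{-34362} = - \frac{1}{34362}$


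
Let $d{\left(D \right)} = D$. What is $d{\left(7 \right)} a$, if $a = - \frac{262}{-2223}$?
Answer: $\frac{1834}{2223} \approx 0.82501$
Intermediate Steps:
$a = \frac{262}{2223}$ ($a = \left(-262\right) \left(- \frac{1}{2223}\right) = \frac{262}{2223} \approx 0.11786$)
$d{\left(7 \right)} a = 7 \cdot \frac{262}{2223} = \frac{1834}{2223}$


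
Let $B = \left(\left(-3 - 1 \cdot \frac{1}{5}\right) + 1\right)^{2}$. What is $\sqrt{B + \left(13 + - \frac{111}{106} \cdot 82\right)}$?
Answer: $\frac{i \sqrt{4777261}}{265} \approx 8.2479 i$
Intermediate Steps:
$B = \frac{121}{25}$ ($B = \left(\left(-3 - 1 \cdot \frac{1}{5}\right) + 1\right)^{2} = \left(\left(-3 - \frac{1}{5}\right) + 1\right)^{2} = \left(- \frac{16}{5} + 1\right)^{2} = \left(- \frac{11}{5}\right)^{2} = \frac{121}{25} \approx 4.84$)
$\sqrt{B + \left(13 + - \frac{111}{106} \cdot 82\right)} = \sqrt{\frac{121}{25} + \left(13 + - \frac{111}{106} \cdot 82\right)} = \sqrt{\frac{121}{25} + \left(13 + \left(-111\right) \frac{1}{106} \cdot 82\right)} = \sqrt{\frac{121}{25} + \left(13 - \frac{4551}{53}\right)} = \sqrt{\frac{121}{25} - \frac{3862}{53}} = \sqrt{- \frac{90137}{1325}} = \frac{i \sqrt{4777261}}{265}$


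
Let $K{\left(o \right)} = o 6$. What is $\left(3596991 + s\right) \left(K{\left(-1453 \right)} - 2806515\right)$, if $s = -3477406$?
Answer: $-336659638305$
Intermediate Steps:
$K{\left(o \right)} = 6 o$
$\left(3596991 + s\right) \left(K{\left(-1453 \right)} - 2806515\right) = \left(3596991 - 3477406\right) \left(6 \left(-1453\right) - 2806515\right) = 119585 \left(-8718 - 2806515\right) = 119585 \left(-2815233\right) = -336659638305$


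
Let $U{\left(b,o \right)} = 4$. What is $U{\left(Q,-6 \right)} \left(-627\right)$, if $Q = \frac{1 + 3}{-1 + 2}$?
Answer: $-2508$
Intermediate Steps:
$Q = 4$ ($Q = \frac{4}{1} = 4 \cdot 1 = 4$)
$U{\left(Q,-6 \right)} \left(-627\right) = 4 \left(-627\right) = -2508$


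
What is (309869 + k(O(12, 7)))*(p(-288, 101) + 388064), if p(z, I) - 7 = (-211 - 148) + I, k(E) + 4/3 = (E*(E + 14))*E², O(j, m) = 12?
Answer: 137594371877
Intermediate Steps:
k(E) = -4/3 + E³*(14 + E) (k(E) = -4/3 + (E*(E + 14))*E² = -4/3 + (E*(14 + E))*E² = -4/3 + E³*(14 + E))
p(z, I) = -352 + I (p(z, I) = 7 + ((-211 - 148) + I) = 7 + (-359 + I) = -352 + I)
(309869 + k(O(12, 7)))*(p(-288, 101) + 388064) = (309869 + (-4/3 + 12⁴ + 14*12³))*((-352 + 101) + 388064) = (309869 + (-4/3 + 20736 + 14*1728))*(-251 + 388064) = (309869 + (-4/3 + 20736 + 24192))*387813 = (309869 + 134780/3)*387813 = (1064387/3)*387813 = 137594371877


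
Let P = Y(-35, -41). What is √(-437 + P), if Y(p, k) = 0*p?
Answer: I*√437 ≈ 20.905*I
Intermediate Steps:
Y(p, k) = 0
P = 0
√(-437 + P) = √(-437 + 0) = √(-437) = I*√437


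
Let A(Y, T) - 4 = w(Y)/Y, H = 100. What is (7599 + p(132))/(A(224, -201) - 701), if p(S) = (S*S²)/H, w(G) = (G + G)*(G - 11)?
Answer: -764967/6775 ≈ -112.91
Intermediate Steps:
w(G) = 2*G*(-11 + G) (w(G) = (2*G)*(-11 + G) = 2*G*(-11 + G))
A(Y, T) = -18 + 2*Y (A(Y, T) = 4 + (2*Y*(-11 + Y))/Y = 4 + (-22 + 2*Y) = -18 + 2*Y)
p(S) = S³/100 (p(S) = (S*S²)/100 = S³*(1/100) = S³/100)
(7599 + p(132))/(A(224, -201) - 701) = (7599 + (1/100)*132³)/((-18 + 2*224) - 701) = (7599 + (1/100)*2299968)/((-18 + 448) - 701) = (7599 + 574992/25)/(430 - 701) = (764967/25)/(-271) = (764967/25)*(-1/271) = -764967/6775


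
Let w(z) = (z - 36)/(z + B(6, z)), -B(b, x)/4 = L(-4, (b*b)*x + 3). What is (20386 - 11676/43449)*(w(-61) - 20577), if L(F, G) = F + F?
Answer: -25164959745608/60001 ≈ -4.1941e+8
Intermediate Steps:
L(F, G) = 2*F
B(b, x) = 32 (B(b, x) = -8*(-4) = -4*(-8) = 32)
w(z) = (-36 + z)/(32 + z) (w(z) = (z - 36)/(z + 32) = (-36 + z)/(32 + z))
(20386 - 11676/43449)*(w(-61) - 20577) = (20386 - 11676/43449)*((-36 - 61)/(32 - 61) - 20577) = (20386 - 11676*1/43449)*(-97/(-29) - 20577) = (20386 - 556/2069)*(-1/29*(-97) - 20577) = 42178078*(97/29 - 20577)/2069 = (42178078/2069)*(-596636/29) = -25164959745608/60001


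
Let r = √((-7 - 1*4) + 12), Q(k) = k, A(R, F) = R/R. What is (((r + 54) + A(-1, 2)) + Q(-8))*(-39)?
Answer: -1872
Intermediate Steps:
A(R, F) = 1
r = 1 (r = √((-7 - 4) + 12) = √(-11 + 12) = √1 = 1)
(((r + 54) + A(-1, 2)) + Q(-8))*(-39) = (((1 + 54) + 1) - 8)*(-39) = ((55 + 1) - 8)*(-39) = (56 - 8)*(-39) = 48*(-39) = -1872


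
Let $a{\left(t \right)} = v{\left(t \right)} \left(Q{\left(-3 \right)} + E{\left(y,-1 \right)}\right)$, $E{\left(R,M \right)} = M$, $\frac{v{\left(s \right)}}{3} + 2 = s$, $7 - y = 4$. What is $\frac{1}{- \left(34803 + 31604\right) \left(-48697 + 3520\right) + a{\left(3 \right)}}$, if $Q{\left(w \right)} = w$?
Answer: $\frac{1}{3000069027} \approx 3.3333 \cdot 10^{-10}$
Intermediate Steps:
$y = 3$ ($y = 7 - 4 = 3$)
$v{\left(s \right)} = -6 + 3 s$
$a{\left(t \right)} = 24 - 12 t$ ($a{\left(t \right)} = \left(-6 + 3 t\right) \left(-3 - 1\right) = \left(-6 + 3 t\right) \left(-4\right) = 24 - 12 t$)
$\frac{1}{- \left(34803 + 31604\right) \left(-48697 + 3520\right) + a{\left(3 \right)}} = \frac{1}{- \left(34803 + 31604\right) \left(-48697 + 3520\right) + \left(24 - 36\right)} = \frac{1}{- 66407 \left(-45177\right) + \left(24 - 36\right)} = \frac{1}{\left(-1\right) \left(-3000069039\right) - 12} = \frac{1}{3000069039 - 12} = \frac{1}{3000069027}$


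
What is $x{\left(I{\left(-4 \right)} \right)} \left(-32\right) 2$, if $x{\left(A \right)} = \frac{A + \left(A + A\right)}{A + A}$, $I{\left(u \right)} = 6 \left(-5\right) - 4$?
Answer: $-96$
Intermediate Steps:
$I{\left(u \right)} = -34$ ($I{\left(u \right)} = -30 - 4 = -34$)
$x{\left(A \right)} = \frac{3}{2}$ ($x{\left(A \right)} = \frac{A + 2 A}{2 A} = 3 A \frac{1}{2 A} = \frac{3}{2}$)
$x{\left(I{\left(-4 \right)} \right)} \left(-32\right) 2 = \frac{3}{2} \left(-32\right) 2 = \left(-48\right) 2 = -96$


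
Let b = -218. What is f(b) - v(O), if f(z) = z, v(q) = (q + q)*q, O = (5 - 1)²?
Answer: -730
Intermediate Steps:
O = 16 (O = 4² = 16)
v(q) = 2*q² (v(q) = (2*q)*q = 2*q²)
f(b) - v(O) = -218 - 2*16² = -218 - 2*256 = -218 - 1*512 = -218 - 512 = -730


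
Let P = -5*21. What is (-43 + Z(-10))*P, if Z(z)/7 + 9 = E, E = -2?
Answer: 12600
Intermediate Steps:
Z(z) = -77 (Z(z) = -63 + 7*(-2) = -63 - 14 = -77)
P = -105
(-43 + Z(-10))*P = (-43 - 77)*(-105) = -120*(-105) = 12600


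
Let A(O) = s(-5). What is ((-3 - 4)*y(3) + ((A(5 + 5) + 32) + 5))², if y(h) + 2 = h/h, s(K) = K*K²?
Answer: 6561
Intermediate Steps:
s(K) = K³
y(h) = -1 (y(h) = -2 + h/h = -2 + 1 = -1)
A(O) = -125 (A(O) = (-5)³ = -125)
((-3 - 4)*y(3) + ((A(5 + 5) + 32) + 5))² = ((-3 - 4)*(-1) + ((-125 + 32) + 5))² = (-7*(-1) + (-93 + 5))² = (7 - 88)² = (-81)² = 6561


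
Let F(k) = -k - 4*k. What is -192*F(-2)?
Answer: -1920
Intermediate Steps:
F(k) = -5*k
-192*F(-2) = -(-960)*(-2) = -192*10 = -1920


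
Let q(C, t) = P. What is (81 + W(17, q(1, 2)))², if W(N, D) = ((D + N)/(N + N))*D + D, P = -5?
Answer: 1592644/289 ≈ 5510.9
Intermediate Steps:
q(C, t) = -5
W(N, D) = D + D*(D + N)/(2*N) (W(N, D) = ((D + N)/((2*N)))*D + D = ((D + N)*(1/(2*N)))*D + D = ((D + N)/(2*N))*D + D = D*(D + N)/(2*N) + D = D + D*(D + N)/(2*N))
(81 + W(17, q(1, 2)))² = (81 + (½)*(-5)*(-5 + 3*17)/17)² = (81 + (½)*(-5)*(1/17)*(-5 + 51))² = (81 + (½)*(-5)*(1/17)*46)² = (81 - 115/17)² = (1262/17)² = 1592644/289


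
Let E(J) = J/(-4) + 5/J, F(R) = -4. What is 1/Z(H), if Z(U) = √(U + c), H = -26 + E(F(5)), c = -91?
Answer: -2*I*√469/469 ≈ -0.092351*I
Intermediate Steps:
E(J) = 5/J - J/4 (E(J) = J*(-¼) + 5/J = -J/4 + 5/J = 5/J - J/4)
H = -105/4 (H = -26 + (5/(-4) - ¼*(-4)) = -26 + (5*(-¼) + 1) = -26 + (-5/4 + 1) = -26 - ¼ = -105/4 ≈ -26.250)
Z(U) = √(-91 + U) (Z(U) = √(U - 91) = √(-91 + U))
1/Z(H) = 1/(√(-91 - 105/4)) = 1/(√(-469/4)) = 1/(I*√469/2) = -2*I*√469/469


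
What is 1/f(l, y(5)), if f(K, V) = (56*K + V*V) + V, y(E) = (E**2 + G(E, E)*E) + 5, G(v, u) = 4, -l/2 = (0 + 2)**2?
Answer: 1/2102 ≈ 0.00047574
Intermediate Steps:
l = -8 (l = -2*(0 + 2)**2 = -2*2**2 = -2*4 = -8)
y(E) = 5 + E**2 + 4*E (y(E) = (E**2 + 4*E) + 5 = 5 + E**2 + 4*E)
f(K, V) = V + V**2 + 56*K (f(K, V) = (56*K + V**2) + V = (V**2 + 56*K) + V = V + V**2 + 56*K)
1/f(l, y(5)) = 1/((5 + 5**2 + 4*5) + (5 + 5**2 + 4*5)**2 + 56*(-8)) = 1/((5 + 25 + 20) + (5 + 25 + 20)**2 - 448) = 1/(50 + 50**2 - 448) = 1/(50 + 2500 - 448) = 1/2102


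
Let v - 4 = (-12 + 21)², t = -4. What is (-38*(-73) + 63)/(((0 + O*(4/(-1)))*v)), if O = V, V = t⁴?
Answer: -2837/87040 ≈ -0.032594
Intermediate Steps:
v = 85 (v = 4 + (-12 + 21)² = 4 + 9² = 4 + 81 = 85)
V = 256 (V = (-4)⁴ = 256)
O = 256
(-38*(-73) + 63)/(((0 + O*(4/(-1)))*v)) = (-38*(-73) + 63)/(((0 + 256*(4/(-1)))*85)) = (2774 + 63)/(((0 + 256*(4*(-1)))*85)) = 2837/(((0 + 256*(-4))*85)) = 2837/(((0 - 1024)*85)) = 2837/((-1024*85)) = 2837/(-87040) = 2837*(-1/87040) = -2837/87040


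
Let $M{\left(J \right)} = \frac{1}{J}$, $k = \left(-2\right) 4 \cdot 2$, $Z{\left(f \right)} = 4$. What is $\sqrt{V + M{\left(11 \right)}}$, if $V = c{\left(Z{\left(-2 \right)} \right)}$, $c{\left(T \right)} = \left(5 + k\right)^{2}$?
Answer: $\frac{6 \sqrt{407}}{11} \approx 11.004$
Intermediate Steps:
$k = -16$ ($k = \left(-8\right) 2 = -16$)
$c{\left(T \right)} = 121$ ($c{\left(T \right)} = \left(5 - 16\right)^{2} = \left(-11\right)^{2} = 121$)
$V = 121$
$\sqrt{V + M{\left(11 \right)}} = \sqrt{121 + \frac{1}{11}} = \sqrt{\frac{1332}{11}} = \frac{6 \sqrt{407}}{11}$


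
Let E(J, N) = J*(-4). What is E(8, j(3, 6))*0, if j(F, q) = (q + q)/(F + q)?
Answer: 0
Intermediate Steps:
j(F, q) = 2*q/(F + q) (j(F, q) = (2*q)/(F + q) = 2*q/(F + q))
E(J, N) = -4*J
E(8, j(3, 6))*0 = -4*8*0 = -32*0 = 0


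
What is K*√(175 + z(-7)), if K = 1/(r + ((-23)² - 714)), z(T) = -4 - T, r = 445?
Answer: √178/260 ≈ 0.051314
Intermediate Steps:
K = 1/260 (K = 1/(445 + ((-23)² - 714)) = 1/(445 + (529 - 714)) = 1/(445 - 185) = 1/260 ≈ 0.0038462)
K*√(175 + z(-7)) = √(175 + (-4 - 1*(-7)))/260 = √(175 + (-4 + 7))/260 = √(175 + 3)/260 = √178/260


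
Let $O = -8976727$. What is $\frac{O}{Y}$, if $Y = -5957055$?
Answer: $\frac{8976727}{5957055} \approx 1.5069$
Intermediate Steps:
$\frac{O}{Y} = - \frac{8976727}{-5957055} = \left(-8976727\right) \left(- \frac{1}{5957055}\right) = \frac{8976727}{5957055}$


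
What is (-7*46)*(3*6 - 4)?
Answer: -4508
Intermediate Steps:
(-7*46)*(3*6 - 4) = -322*(18 - 4) = -322*14 = -4508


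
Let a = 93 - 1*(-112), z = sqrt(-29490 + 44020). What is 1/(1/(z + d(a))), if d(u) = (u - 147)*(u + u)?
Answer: 23780 + sqrt(14530) ≈ 23901.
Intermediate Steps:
z = sqrt(14530) ≈ 120.54
a = 205 (a = 93 + 112 = 205)
d(u) = 2*u*(-147 + u) (d(u) = (-147 + u)*(2*u) = 2*u*(-147 + u))
1/(1/(z + d(a))) = 1/(1/(sqrt(14530) + 2*205*(-147 + 205))) = 1/(1/(sqrt(14530) + 2*205*58)) = 1/(1/(sqrt(14530) + 23780)) = 1/(1/(23780 + sqrt(14530))) = 23780 + sqrt(14530)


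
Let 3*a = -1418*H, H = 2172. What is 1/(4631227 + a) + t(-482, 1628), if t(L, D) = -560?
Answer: -2018573199/3604595 ≈ -560.00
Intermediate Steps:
a = -1026632 (a = (-1418*2172)/3 = (⅓)*(-3079896) = -1026632)
1/(4631227 + a) + t(-482, 1628) = 1/(4631227 - 1026632) - 560 = 1/3604595 - 560 = -2018573199/3604595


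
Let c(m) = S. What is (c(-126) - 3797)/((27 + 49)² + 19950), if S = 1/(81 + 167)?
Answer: -941655/6380048 ≈ -0.14759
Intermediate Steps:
S = 1/248 ≈ 0.0040323
c(m) = 1/248
(c(-126) - 3797)/((27 + 49)² + 19950) = (1/248 - 3797)/((27 + 49)² + 19950) = -941655/(248*(76² + 19950)) = -941655/(248*(5776 + 19950)) = -941655/248/25726 = -941655/248*1/25726 = -941655/6380048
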